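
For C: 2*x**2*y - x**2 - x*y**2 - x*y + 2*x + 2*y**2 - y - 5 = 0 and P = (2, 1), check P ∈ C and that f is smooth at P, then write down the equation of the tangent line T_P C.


Tangent line at P: 4*x + 5*y - 13 = 0.

Step 1: f(2, 1) = 0, so P lies on C.
Step 2: partial derivatives
  f_x(x, y) = 4*x*y - 2*x - y**2 - y + 2, f_y(x, y) = 2*x**2 - 2*x*y - x + 4*y - 1.
  f_x(P) = 4, f_y(P) = 5 (gradient nonzero, so P is smooth).
Step 3: tangent line at P: 4·(x − 2) + 5·(y − 1) = 0.
Expanding: 4*x + 5*y - 13 = 0.


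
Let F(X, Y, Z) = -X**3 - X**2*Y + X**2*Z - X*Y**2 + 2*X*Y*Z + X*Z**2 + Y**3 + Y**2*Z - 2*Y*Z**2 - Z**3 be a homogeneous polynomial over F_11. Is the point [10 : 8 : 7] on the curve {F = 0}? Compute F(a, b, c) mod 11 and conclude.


F(10,8,7) ≡ 0 (mod 11); P is on the curve.

Evaluate F(10, 8, 7) term-by-term (mod 11).
  -X**3 ↦ -1·1000·1·1 = -1000
  -X**2*Y ↦ -1·100·8·1 = -800
  X**2*Z ↦ 1·100·1·7 = 700
  -X*Y**2 ↦ -1·10·64·1 = -640
  2*X*Y*Z ↦ 2·10·8·7 = 1120
  X*Z**2 ↦ 1·10·1·49 = 490
  Y**3 ↦ 1·1·512·1 = 512
  Y**2*Z ↦ 1·1·64·7 = 448
  -2*Y*Z**2 ↦ -2·1·8·49 = -784
  -Z**3 ↦ -1·1·1·343 = -343
Sum: F(10, 8, 7) = (-1000) + (-800) + (700) + (-640) + (1120) + (490) + (512) + (448) + (-784) + (-343) = -297.
Reducing mod 11: -297 ≡ 0 (mod 11).
Since F(a, b, c) ≡ 0 (mod 11), P lies on the curve.


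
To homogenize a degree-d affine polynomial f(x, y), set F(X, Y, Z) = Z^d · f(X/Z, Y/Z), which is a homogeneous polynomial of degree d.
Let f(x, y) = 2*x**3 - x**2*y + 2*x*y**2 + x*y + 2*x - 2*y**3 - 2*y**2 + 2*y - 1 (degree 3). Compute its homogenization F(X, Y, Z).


F(X, Y, Z) = 2*X**3 - X**2*Y + 2*X*Y**2 + X*Y*Z + 2*X*Z**2 - 2*Y**3 - 2*Y**2*Z + 2*Y*Z**2 - Z**3

deg(f) = 3.
Substitute x = X/Z, y = Y/Z into f, then multiply by Z^3.
  monomial 2·x^3·y^0 ↦ 2·X^3·Y^0·Z^0.
  monomial -1·x^2·y^1 ↦ -1·X^2·Y^1·Z^0.
  monomial 2·x^1·y^2 ↦ 2·X^1·Y^2·Z^0.
  monomial 1·x^1·y^1 ↦ 1·X^1·Y^1·Z^1.
  monomial 2·x^1·y^0 ↦ 2·X^1·Y^0·Z^2.
  monomial -2·x^0·y^3 ↦ -2·X^0·Y^3·Z^0.
  monomial -2·x^0·y^2 ↦ -2·X^0·Y^2·Z^1.
  monomial 2·x^0·y^1 ↦ 2·X^0·Y^1·Z^2.
  monomial -1·x^0·y^0 ↦ -1·X^0·Y^0·Z^3.
Collecting: F(X, Y, Z) = 2*X**3 - X**2*Y + 2*X*Y**2 + X*Y*Z + 2*X*Z**2 - 2*Y**3 - 2*Y**2*Z + 2*Y*Z**2 - Z**3.


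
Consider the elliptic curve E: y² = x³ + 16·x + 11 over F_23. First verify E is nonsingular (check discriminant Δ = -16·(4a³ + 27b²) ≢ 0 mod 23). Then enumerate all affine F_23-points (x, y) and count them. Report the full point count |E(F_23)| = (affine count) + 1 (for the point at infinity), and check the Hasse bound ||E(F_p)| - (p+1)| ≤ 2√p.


Affine points = {(4, 1), (4, 22), (5, 3), (5, 20), (6, 1), (6, 22), (7, 11), (7, 12), (11, 0), (13, 1), (13, 22), (14, 9), (14, 14), (16, 4), (16, 19), (18, 6), (18, 17)}; affine count = 17; |E(F_23)| = 18.

Discriminant check: Δ ∝ 4a³ + 27b² = 4·16³ + 27·11² = 4·4096 + 27·121 ≡ 9 (mod 23). Nonzero ⇒ E is nonsingular.
For each x ∈ F_23, compute rhs = x³ + 16·x + 11 mod 23, then count y ∈ F_23 with y² ≡ rhs.
  x = 0: rhs = 11, matching y values: none (0 points).
  x = 1: rhs = 5, matching y values: none (0 points).
  x = 2: rhs = 5, matching y values: none (0 points).
  x = 3: rhs = 17, matching y values: none (0 points).
  x = 4: rhs = 1, matching y values: 1, 22 (2 points).
  x = 5: rhs = 9, matching y values: 3, 20 (2 points).
  x = 6: rhs = 1, matching y values: 1, 22 (2 points).
  x = 7: rhs = 6, matching y values: 11, 12 (2 points).
  x = 8: rhs = 7, matching y values: none (0 points).
  x = 9: rhs = 10, matching y values: none (0 points).
  x = 10: rhs = 21, matching y values: none (0 points).
  x = 11: rhs = 0, matching y values: 0 (1 points).
  x = 12: rhs = 22, matching y values: none (0 points).
  x = 13: rhs = 1, matching y values: 1, 22 (2 points).
  x = 14: rhs = 12, matching y values: 9, 14 (2 points).
  x = 15: rhs = 15, matching y values: none (0 points).
  x = 16: rhs = 16, matching y values: 4, 19 (2 points).
  x = 17: rhs = 21, matching y values: none (0 points).
  x = 18: rhs = 13, matching y values: 6, 17 (2 points).
  x = 19: rhs = 21, matching y values: none (0 points).
  x = 20: rhs = 5, matching y values: none (0 points).
  x = 21: rhs = 17, matching y values: none (0 points).
  x = 22: rhs = 17, matching y values: none (0 points).
Total affine count: 17.
Full point count |E(F_23)| = 17 + 1 = 18.
Hasse bound: |18 − (23+1)| = |-6| = 6 ≤ 2√23 ≈ 9.5917 ✓.


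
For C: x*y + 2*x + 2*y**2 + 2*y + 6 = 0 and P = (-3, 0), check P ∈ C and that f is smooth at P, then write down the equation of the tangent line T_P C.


Tangent line at P: 2*x - y + 6 = 0.

Step 1: f(-3, 0) = 0, so P lies on C.
Step 2: partial derivatives
  f_x(x, y) = y + 2, f_y(x, y) = x + 4*y + 2.
  f_x(P) = 2, f_y(P) = -1 (gradient nonzero, so P is smooth).
Step 3: tangent line at P: 2·(x − -3) + -1·(y − 0) = 0.
Expanding: 2*x - y + 6 = 0.


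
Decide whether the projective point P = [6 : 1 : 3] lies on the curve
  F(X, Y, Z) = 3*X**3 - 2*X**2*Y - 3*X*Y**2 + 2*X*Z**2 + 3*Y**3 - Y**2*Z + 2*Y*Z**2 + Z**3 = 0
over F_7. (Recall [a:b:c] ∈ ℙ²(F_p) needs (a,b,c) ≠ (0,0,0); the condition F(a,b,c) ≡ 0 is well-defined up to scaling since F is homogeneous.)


F(6,1,3) ≡ 4 (mod 7); P is NOT on the curve.

Evaluate F(6, 1, 3) term-by-term (mod 7).
  3*X**3 ↦ 3·216·1·1 = 648
  -2*X**2*Y ↦ -2·36·1·1 = -72
  -3*X*Y**2 ↦ -3·6·1·1 = -18
  2*X*Z**2 ↦ 2·6·1·9 = 108
  3*Y**3 ↦ 3·1·1·1 = 3
  -Y**2*Z ↦ -1·1·1·3 = -3
  2*Y*Z**2 ↦ 2·1·1·9 = 18
  Z**3 ↦ 1·1·1·27 = 27
Sum: F(6, 1, 3) = (648) + (-72) + (-18) + (108) + (3) + (-3) + (18) + (27) = 711.
Reducing mod 7: 711 ≡ 4 (mod 7).
Since F(a, b, c) ≡ 4 ≠ 0 (mod 7), P does NOT lie on the curve.


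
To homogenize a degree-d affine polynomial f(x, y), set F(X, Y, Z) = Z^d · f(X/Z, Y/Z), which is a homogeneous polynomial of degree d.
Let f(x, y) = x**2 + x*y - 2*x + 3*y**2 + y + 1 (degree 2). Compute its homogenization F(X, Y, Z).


F(X, Y, Z) = X**2 + X*Y - 2*X*Z + 3*Y**2 + Y*Z + Z**2

deg(f) = 2.
Substitute x = X/Z, y = Y/Z into f, then multiply by Z^2.
  monomial 1·x^2·y^0 ↦ 1·X^2·Y^0·Z^0.
  monomial 1·x^1·y^1 ↦ 1·X^1·Y^1·Z^0.
  monomial -2·x^1·y^0 ↦ -2·X^1·Y^0·Z^1.
  monomial 3·x^0·y^2 ↦ 3·X^0·Y^2·Z^0.
  monomial 1·x^0·y^1 ↦ 1·X^0·Y^1·Z^1.
  monomial 1·x^0·y^0 ↦ 1·X^0·Y^0·Z^2.
Collecting: F(X, Y, Z) = X**2 + X*Y - 2*X*Z + 3*Y**2 + Y*Z + Z**2.


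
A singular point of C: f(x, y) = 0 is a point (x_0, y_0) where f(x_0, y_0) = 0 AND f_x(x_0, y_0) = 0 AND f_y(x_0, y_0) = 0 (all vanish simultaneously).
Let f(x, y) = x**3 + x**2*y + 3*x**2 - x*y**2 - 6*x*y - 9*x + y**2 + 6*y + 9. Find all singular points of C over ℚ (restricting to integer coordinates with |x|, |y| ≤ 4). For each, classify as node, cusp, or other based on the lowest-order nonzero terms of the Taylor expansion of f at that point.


Singular points: {(0, -3)}; classification: cusp.

Compute partial derivatives:
  f_x = 3*x**2 + 2*x*y + 6*x - y**2 - 6*y - 9.
  f_y = x**2 - 2*x*y - 6*x + 2*y + 6.
Scan x_0 ∈ {−4, ..., 4}. For each x_0, f_y(x_0, y) is a polynomial in y; find its integer roots y ∈ {−4, ..., 4}, then test f_x and f at those candidates.
  x = -4: f_y(-4, y) = 10*y + 46; no integer root y with |y| ≤ 4.
  x = -3: f_y(-3, y) = 8*y + 33; no integer root y with |y| ≤ 4.
  x = -2: f_y(-2, y) = 6*y + 22; no integer root y with |y| ≤ 4.
  x = -1: f_y(-1, y) = 4*y + 13; no integer root y with |y| ≤ 4.
  x = 0: f_y(0, y) = 2*y + 6; vanishes at y ∈ {-3}. (0, -3): f_x = 0, f = 0 — SINGULAR.
  x = 1: f_y(1, y) = 1; no integer root y with |y| ≤ 4.
  x = 2: f_y(2, y) = -2*y - 2; vanishes at y ∈ {-1}. (2, -1): f_x = 16 ≠ 0.
  x = 3: f_y(3, y) = -4*y - 3; no integer root y with |y| ≤ 4.
  x = 4: f_y(4, y) = -6*y - 2; no integer root y with |y| ≤ 4.
Only singular point on the grid: (0, -3).
Classify: substitute x = 0 + u, y = -3 + v and expand: f = u**3 + u**2*v - u*v**2 + v**2.
No constant or linear terms (consistent with a singular point). Quadratic part: v**2. Cubic part: u**3 + u**2*v - u*v**2.
The quadratic part v**2 is a perfect square, so there is a single (double) tangent line v = 0, i.e. y = -3. Restricting the cubic part to that line (v = 0) leaves u**3 ≠ 0, so f is not divisible by v and the branch is v² ≈ -u**3 to lowest order — this is a cusp.
Classification: cusp.


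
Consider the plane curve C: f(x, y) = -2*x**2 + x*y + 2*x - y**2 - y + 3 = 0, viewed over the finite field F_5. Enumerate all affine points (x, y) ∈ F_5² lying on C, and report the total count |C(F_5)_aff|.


Affine F_5-points: {(4, 4)}; count = 1.

For each of the 25 pairs (x, y) ∈ F_5², evaluate f(x, y) mod 5. Record the zeros.
  x = 0: [0↦3, 1↦1, 2↦2, 3↦1, 4↦3]  zeros at y ∈ ∅
  x = 1: [0↦3, 1↦2, 2↦4, 3↦4, 4↦2]  zeros at y ∈ ∅
  x = 2: [0↦4, 1↦4, 2↦2, 3↦3, 4↦2]  zeros at y ∈ ∅
  x = 3: [0↦1, 1↦2, 2↦1, 3↦3, 4↦3]  zeros at y ∈ ∅
  x = 4: [0↦4, 1↦1, 2↦1, 3↦4, 4↦0]  zeros at y ∈ {4}
Collecting zeros: affine points = {(4, 4)}.
Total count |C(F_5)_aff| = 1.


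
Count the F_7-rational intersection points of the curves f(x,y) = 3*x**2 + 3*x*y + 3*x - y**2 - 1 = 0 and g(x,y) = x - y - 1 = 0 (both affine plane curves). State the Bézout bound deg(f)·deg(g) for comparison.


Common zeros: {(3, 2), (5, 4)}; count = 2; Bézout bound = 2.

deg(f) = 2, deg(g) = 1, so Bézout bound = 2.
Scan x ∈ F_7. For each x, list the y ∈ F_7 with f(x, y) ≡ 0 and those with g(x, y) ≡ 0 (mod 7); the common zeros in that column are the intersection.
  x = 0: f ≡ 0 at y ∈ ∅; g ≡ 0 at y ∈ {6}; common: ∅.
  x = 1: f ≡ 0 at y ∈ {1, 2}; g ≡ 0 at y ∈ {0}; common: ∅.
  x = 2: f ≡ 0 at y ∈ ∅; g ≡ 0 at y ∈ {1}; common: ∅.
  x = 3: f ≡ 0 at y ∈ {0, 2}; g ≡ 0 at y ∈ {2}; common: {2}.
  x = 4: f ≡ 0 at y ∈ {1, 4}; g ≡ 0 at y ∈ {3}; common: ∅.
  x = 5: f ≡ 0 at y ∈ {4}; g ≡ 0 at y ∈ {4}; common: {4}.
  x = 6: f ≡ 0 at y ∈ ∅; g ≡ 0 at y ∈ {5}; common: ∅.
Collecting: common zeros = {(3, 2), (5, 4)}, so the count is 2.
Comparison with the Bézout bound: 2 ≤ 2 = deg(f)·deg(g), as expected for curves with no common component (the bound is attained).


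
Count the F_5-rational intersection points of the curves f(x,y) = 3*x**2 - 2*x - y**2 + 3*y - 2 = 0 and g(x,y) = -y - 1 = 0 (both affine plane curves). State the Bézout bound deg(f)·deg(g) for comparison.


Common zeros: {(1, 4), (3, 4)}; count = 2; Bézout bound = 2.

deg(f) = 2, deg(g) = 1, so Bézout bound = 2.
Scan x ∈ F_5. For each x, list the y ∈ F_5 with f(x, y) ≡ 0 and those with g(x, y) ≡ 0 (mod 5); the common zeros in that column are the intersection.
  x = 0: f ≡ 0 at y ∈ {1, 2}; g ≡ 0 at y ∈ {4}; common: ∅.
  x = 1: f ≡ 0 at y ∈ {4}; g ≡ 0 at y ∈ {4}; common: {4}.
  x = 2: f ≡ 0 at y ∈ ∅; g ≡ 0 at y ∈ {4}; common: ∅.
  x = 3: f ≡ 0 at y ∈ {4}; g ≡ 0 at y ∈ {4}; common: {4}.
  x = 4: f ≡ 0 at y ∈ {1, 2}; g ≡ 0 at y ∈ {4}; common: ∅.
Collecting: common zeros = {(1, 4), (3, 4)}, so the count is 2.
Comparison with the Bézout bound: 2 ≤ 2 = deg(f)·deg(g), as expected for curves with no common component (the bound is attained).


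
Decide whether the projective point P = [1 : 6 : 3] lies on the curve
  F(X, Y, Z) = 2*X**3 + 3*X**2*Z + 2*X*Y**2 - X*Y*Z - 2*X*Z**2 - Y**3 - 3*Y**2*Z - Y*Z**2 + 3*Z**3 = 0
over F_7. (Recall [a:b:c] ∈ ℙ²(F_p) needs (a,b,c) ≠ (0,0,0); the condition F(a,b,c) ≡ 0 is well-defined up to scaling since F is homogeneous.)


F(1,6,3) ≡ 3 (mod 7); P is NOT on the curve.

Evaluate F(1, 6, 3) term-by-term (mod 7).
  2*X**3 ↦ 2·1·1·1 = 2
  3*X**2*Z ↦ 3·1·1·3 = 9
  2*X*Y**2 ↦ 2·1·36·1 = 72
  -X*Y*Z ↦ -1·1·6·3 = -18
  -2*X*Z**2 ↦ -2·1·1·9 = -18
  -Y**3 ↦ -1·1·216·1 = -216
  -3*Y**2*Z ↦ -3·1·36·3 = -324
  -Y*Z**2 ↦ -1·1·6·9 = -54
  3*Z**3 ↦ 3·1·1·27 = 81
Sum: F(1, 6, 3) = (2) + (9) + (72) + (-18) + (-18) + (-216) + (-324) + (-54) + (81) = -466.
Reducing mod 7: -466 ≡ 3 (mod 7).
Since F(a, b, c) ≡ 3 ≠ 0 (mod 7), P does NOT lie on the curve.


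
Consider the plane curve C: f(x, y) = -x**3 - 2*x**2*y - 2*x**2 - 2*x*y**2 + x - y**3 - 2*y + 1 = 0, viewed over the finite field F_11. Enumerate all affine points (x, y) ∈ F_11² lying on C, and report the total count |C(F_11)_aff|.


Affine F_11-points: {(0, 2), (6, 3), (7, 5), (9, 3), (10, 3)}; count = 5.

For each of the 121 pairs (x, y) ∈ F_11², evaluate f(x, y) mod 11. Record the zeros.
  x = 0: [0↦1, 1↦9, 2↦0, 3↦1, 4↦6, 5↦9, 6↦4, 7↦7, 8↦1, 9↦2, 10↦4]  zeros at y ∈ {2}
  x = 1: [0↦10, 1↦3, 2↦8, 3↦8, 4↦8, 5↦2, 6↦6, 7↦3, 8↦9, 9↦7, 10↦2]  zeros at y ∈ ∅
  x = 2: [0↦9, 1↦5, 2↦9, 3↦4, 4↦6, 5↦9, 6↦7, 7↦5, 8↦8, 9↦10, 10↦5]  zeros at y ∈ ∅
  x = 3: [0↦3, 1↦9, 2↦8, 3↦5, 4↦5, 5↦2, 6↦1, 7↦7, 8↦3, 9↦5, 10↦7]  zeros at y ∈ ∅
  x = 4: [0↦8, 1↦9, 2↦10, 3↦5, 4↦10, 5↦8, 6↦4, 7↦3, 8↦10, 9↦8, 10↦2]  zeros at y ∈ ∅
  x = 5: [0↦7, 1↦10, 2↦9, 3↦9, 4↦4, 5↦10, 6↦10, 7↦9, 8↦1, 9↦2, 10↦6]  zeros at y ∈ ∅
  x = 6: [0↦5, 1↦6, 2↦10, 3↦0, 4↦3, 5↦2, 6↦2, 7↦8, 8↦3, 9↦3, 10↦2]  zeros at y ∈ {3}
  x = 7: [0↦7, 1↦2, 2↦7, 3↦5, 4↦1, 5↦0, 6↦7, 7↦5, 8↦10, 9↦5, 10↦6]  zeros at y ∈ {5}
  x = 8: [0↦7, 1↦3, 2↦5, 3↦7, 4↦3, 5↦9, 6↦8, 7↦5, 8↦5, 9↦2, 10↦1]  zeros at y ∈ ∅
  x = 9: [0↦10, 1↦3, 2↦9, 3↦0, 4↦3, 5↦1, 6↦10, 7↦2, 8↦4, 9↦10, 10↦3]  zeros at y ∈ {3}
  x = 10: [0↦10, 1↦7, 2↦2, 3↦0, 4↦6, 5↦3, 6↦7, 7↦1, 8↦1, 9↦1, 10↦6]  zeros at y ∈ {3}
Collecting zeros: affine points = {(0, 2), (6, 3), (7, 5), (9, 3), (10, 3)}.
Total count |C(F_11)_aff| = 5.


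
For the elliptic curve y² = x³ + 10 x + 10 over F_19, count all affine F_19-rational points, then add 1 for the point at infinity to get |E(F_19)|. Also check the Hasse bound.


Affine points = {(2, 0), (4, 0), (6, 1), (6, 18), (7, 9), (7, 10), (11, 8), (11, 11), (13, 0), (14, 5), (14, 14), (15, 1), (15, 18), (17, 1), (17, 18)}; affine count = 15; |E(F_19)| = 16.

Discriminant check: Δ ∝ 4a³ + 27b² = 4·10³ + 27·10² = 4·1000 + 27·100 ≡ 12 (mod 19). Nonzero ⇒ E is nonsingular.
For each x ∈ F_19, compute rhs = x³ + 10·x + 10 mod 19, then count y ∈ F_19 with y² ≡ rhs.
  x = 0: rhs = 10, matching y values: none (0 points).
  x = 1: rhs = 2, matching y values: none (0 points).
  x = 2: rhs = 0, matching y values: 0 (1 points).
  x = 3: rhs = 10, matching y values: none (0 points).
  x = 4: rhs = 0, matching y values: 0 (1 points).
  x = 5: rhs = 14, matching y values: none (0 points).
  x = 6: rhs = 1, matching y values: 1, 18 (2 points).
  x = 7: rhs = 5, matching y values: 9, 10 (2 points).
  x = 8: rhs = 13, matching y values: none (0 points).
  x = 9: rhs = 12, matching y values: none (0 points).
  x = 10: rhs = 8, matching y values: none (0 points).
  x = 11: rhs = 7, matching y values: 8, 11 (2 points).
  x = 12: rhs = 15, matching y values: none (0 points).
  x = 13: rhs = 0, matching y values: 0 (1 points).
  x = 14: rhs = 6, matching y values: 5, 14 (2 points).
  x = 15: rhs = 1, matching y values: 1, 18 (2 points).
  x = 16: rhs = 10, matching y values: none (0 points).
  x = 17: rhs = 1, matching y values: 1, 18 (2 points).
  x = 18: rhs = 18, matching y values: none (0 points).
Total affine count: 15.
Full point count |E(F_19)| = 15 + 1 = 16.
Hasse bound: |16 − (19+1)| = |-4| = 4 ≤ 2√19 ≈ 8.7178 ✓.


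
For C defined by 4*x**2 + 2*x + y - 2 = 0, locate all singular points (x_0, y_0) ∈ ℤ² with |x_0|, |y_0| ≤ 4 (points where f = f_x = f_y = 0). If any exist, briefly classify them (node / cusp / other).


No singular points in the scanned grid; C is smooth there.

Compute partial derivatives:
  f_x = 8*x + 2.
  f_y = 1.
f_y = 1 is a nonzero constant, so f_y never vanishes: no point (x, y) can satisfy f = f_x = f_y = 0. In particular no (x, y) ∈ {−4, ..., 4}² is singular; the curve is smooth.


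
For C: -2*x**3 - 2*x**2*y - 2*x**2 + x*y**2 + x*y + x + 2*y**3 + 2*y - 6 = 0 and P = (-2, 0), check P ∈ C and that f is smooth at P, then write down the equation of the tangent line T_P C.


Tangent line at P: -15*x - 8*y - 30 = 0.

Step 1: f(-2, 0) = 0, so P lies on C.
Step 2: partial derivatives
  f_x(x, y) = -6*x**2 - 4*x*y - 4*x + y**2 + y + 1, f_y(x, y) = -2*x**2 + 2*x*y + x + 6*y**2 + 2.
  f_x(P) = -15, f_y(P) = -8 (gradient nonzero, so P is smooth).
Step 3: tangent line at P: -15·(x − -2) + -8·(y − 0) = 0.
Expanding: -15*x - 8*y - 30 = 0.


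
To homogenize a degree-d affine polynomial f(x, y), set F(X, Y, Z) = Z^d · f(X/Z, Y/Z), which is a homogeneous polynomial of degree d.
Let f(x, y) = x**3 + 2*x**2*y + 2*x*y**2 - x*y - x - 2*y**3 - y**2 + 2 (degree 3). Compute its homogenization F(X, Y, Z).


F(X, Y, Z) = X**3 + 2*X**2*Y + 2*X*Y**2 - X*Y*Z - X*Z**2 - 2*Y**3 - Y**2*Z + 2*Z**3

deg(f) = 3.
Substitute x = X/Z, y = Y/Z into f, then multiply by Z^3.
  monomial 1·x^3·y^0 ↦ 1·X^3·Y^0·Z^0.
  monomial 2·x^2·y^1 ↦ 2·X^2·Y^1·Z^0.
  monomial 2·x^1·y^2 ↦ 2·X^1·Y^2·Z^0.
  monomial -1·x^1·y^1 ↦ -1·X^1·Y^1·Z^1.
  monomial -1·x^1·y^0 ↦ -1·X^1·Y^0·Z^2.
  monomial -2·x^0·y^3 ↦ -2·X^0·Y^3·Z^0.
  monomial -1·x^0·y^2 ↦ -1·X^0·Y^2·Z^1.
  monomial 2·x^0·y^0 ↦ 2·X^0·Y^0·Z^3.
Collecting: F(X, Y, Z) = X**3 + 2*X**2*Y + 2*X*Y**2 - X*Y*Z - X*Z**2 - 2*Y**3 - Y**2*Z + 2*Z**3.


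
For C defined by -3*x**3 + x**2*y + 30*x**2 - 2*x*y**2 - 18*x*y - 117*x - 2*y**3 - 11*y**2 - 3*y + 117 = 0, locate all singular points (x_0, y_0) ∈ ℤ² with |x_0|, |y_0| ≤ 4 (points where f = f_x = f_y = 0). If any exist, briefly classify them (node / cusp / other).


Singular points: {(3, -3)}; classification: cusp.

Compute partial derivatives:
  f_x = -9*x**2 + 2*x*y + 60*x - 2*y**2 - 18*y - 117.
  f_y = x**2 - 4*x*y - 18*x - 6*y**2 - 22*y - 3.
Scan x_0 ∈ {−4, ..., 4}. For each x_0, f_y(x_0, y) is a polynomial in y; find its integer roots y ∈ {−4, ..., 4}, then test f_x and f at those candidates.
  x = -4: f_y(-4, y) = -6*y**2 - 6*y + 85; no integer root y with |y| ≤ 4.
  x = -3: f_y(-3, y) = -6*y**2 - 10*y + 60; no integer root y with |y| ≤ 4.
  x = -2: f_y(-2, y) = -6*y**2 - 14*y + 37; no integer root y with |y| ≤ 4.
  x = -1: f_y(-1, y) = -6*y**2 - 18*y + 16; no integer root y with |y| ≤ 4.
  x = 0: f_y(0, y) = -6*y**2 - 22*y - 3; no integer root y with |y| ≤ 4.
  x = 1: f_y(1, y) = -6*y**2 - 26*y - 20; vanishes at y ∈ {-1}. (1, -1): f_x = -52 ≠ 0.
  x = 2: f_y(2, y) = -6*y**2 - 30*y - 35; no integer root y with |y| ≤ 4.
  x = 3: f_y(3, y) = -6*y**2 - 34*y - 48; vanishes at y ∈ {-3}. (3, -3): f_x = 0, f = 0 — SINGULAR.
  x = 4: f_y(4, y) = -6*y**2 - 38*y - 59; no integer root y with |y| ≤ 4.
Only singular point on the grid: (3, -3).
Classify: substitute x = 3 + u, y = -3 + v and expand: f = -3*u**3 + u**2*v - 2*u*v**2 - 2*v**3 + v**2.
No constant or linear terms (consistent with a singular point). Quadratic part: v**2. Cubic part: -3*u**3 + u**2*v - 2*u*v**2 - 2*v**3.
The quadratic part v**2 is a perfect square, so there is a single (double) tangent line v = 0, i.e. y = -3. Restricting the cubic part to that line (v = 0) leaves -3*u**3 ≠ 0, so f is not divisible by v and the branch is v² ≈ 3*u**3 to lowest order — this is a cusp.
Classification: cusp.


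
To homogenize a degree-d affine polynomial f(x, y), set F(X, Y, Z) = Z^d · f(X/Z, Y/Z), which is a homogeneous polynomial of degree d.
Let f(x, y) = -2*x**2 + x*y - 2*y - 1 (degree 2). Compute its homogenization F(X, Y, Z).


F(X, Y, Z) = -2*X**2 + X*Y - 2*Y*Z - Z**2

deg(f) = 2.
Substitute x = X/Z, y = Y/Z into f, then multiply by Z^2.
  monomial -2·x^2·y^0 ↦ -2·X^2·Y^0·Z^0.
  monomial 1·x^1·y^1 ↦ 1·X^1·Y^1·Z^0.
  monomial -2·x^0·y^1 ↦ -2·X^0·Y^1·Z^1.
  monomial -1·x^0·y^0 ↦ -1·X^0·Y^0·Z^2.
Collecting: F(X, Y, Z) = -2*X**2 + X*Y - 2*Y*Z - Z**2.


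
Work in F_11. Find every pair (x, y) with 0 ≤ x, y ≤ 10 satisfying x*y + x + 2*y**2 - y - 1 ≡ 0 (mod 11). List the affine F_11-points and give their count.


Affine F_11-points: {(0, 1), (0, 5), (1, 0), (2, 2), (2, 3), (8, 6), (8, 7), (9, 9), (10, 4), (10, 8)}; count = 10.

For each of the 121 pairs (x, y) ∈ F_11², evaluate f(x, y) mod 11. Record the zeros.
  x = 0: [0↦10, 1↦0, 2↦5, 3↦3, 4↦5, 5↦0, 6↦10, 7↦2, 8↦9, 9↦9, 10↦2]  zeros at y ∈ {1, 5}
  x = 1: [0↦0, 1↦2, 2↦8, 3↦7, 4↦10, 5↦6, 6↦6, 7↦10, 8↦7, 9↦8, 10↦2]  zeros at y ∈ {0}
  x = 2: [0↦1, 1↦4, 2↦0, 3↦0, 4↦4, 5↦1, 6↦2, 7↦7, 8↦5, 9↦7, 10↦2]  zeros at y ∈ {2, 3}
  x = 3: [0↦2, 1↦6, 2↦3, 3↦4, 4↦9, 5↦7, 6↦9, 7↦4, 8↦3, 9↦6, 10↦2]  zeros at y ∈ ∅
  x = 4: [0↦3, 1↦8, 2↦6, 3↦8, 4↦3, 5↦2, 6↦5, 7↦1, 8↦1, 9↦5, 10↦2]  zeros at y ∈ ∅
  x = 5: [0↦4, 1↦10, 2↦9, 3↦1, 4↦8, 5↦8, 6↦1, 7↦9, 8↦10, 9↦4, 10↦2]  zeros at y ∈ ∅
  x = 6: [0↦5, 1↦1, 2↦1, 3↦5, 4↦2, 5↦3, 6↦8, 7↦6, 8↦8, 9↦3, 10↦2]  zeros at y ∈ ∅
  x = 7: [0↦6, 1↦3, 2↦4, 3↦9, 4↦7, 5↦9, 6↦4, 7↦3, 8↦6, 9↦2, 10↦2]  zeros at y ∈ ∅
  x = 8: [0↦7, 1↦5, 2↦7, 3↦2, 4↦1, 5↦4, 6↦0, 7↦0, 8↦4, 9↦1, 10↦2]  zeros at y ∈ {6, 7}
  x = 9: [0↦8, 1↦7, 2↦10, 3↦6, 4↦6, 5↦10, 6↦7, 7↦8, 8↦2, 9↦0, 10↦2]  zeros at y ∈ {9}
  x = 10: [0↦9, 1↦9, 2↦2, 3↦10, 4↦0, 5↦5, 6↦3, 7↦5, 8↦0, 9↦10, 10↦2]  zeros at y ∈ {4, 8}
Collecting zeros: affine points = {(0, 1), (0, 5), (1, 0), (2, 2), (2, 3), (8, 6), (8, 7), (9, 9), (10, 4), (10, 8)}.
Total count |C(F_11)_aff| = 10.


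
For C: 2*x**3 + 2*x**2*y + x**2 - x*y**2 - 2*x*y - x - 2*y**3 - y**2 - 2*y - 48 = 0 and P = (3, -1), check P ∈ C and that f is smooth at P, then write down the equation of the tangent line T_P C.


Tangent line at P: 48*x + 12*y - 132 = 0.

Step 1: f(3, -1) = 0, so P lies on C.
Step 2: partial derivatives
  f_x(x, y) = 6*x**2 + 4*x*y + 2*x - y**2 - 2*y - 1, f_y(x, y) = 2*x**2 - 2*x*y - 2*x - 6*y**2 - 2*y - 2.
  f_x(P) = 48, f_y(P) = 12 (gradient nonzero, so P is smooth).
Step 3: tangent line at P: 48·(x − 3) + 12·(y − -1) = 0.
Expanding: 48*x + 12*y - 132 = 0.


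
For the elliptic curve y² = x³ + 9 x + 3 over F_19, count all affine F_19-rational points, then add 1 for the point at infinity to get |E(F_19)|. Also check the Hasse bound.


Affine points = {(3, 0), (6, 8), (6, 11), (8, 6), (8, 13), (14, 2), (14, 17), (15, 6), (15, 13), (16, 5), (16, 14)}; affine count = 11; |E(F_19)| = 12.

Discriminant check: Δ ∝ 4a³ + 27b² = 4·9³ + 27·3² = 4·729 + 27·9 ≡ 5 (mod 19). Nonzero ⇒ E is nonsingular.
For each x ∈ F_19, compute rhs = x³ + 9·x + 3 mod 19, then count y ∈ F_19 with y² ≡ rhs.
  x = 0: rhs = 3, matching y values: none (0 points).
  x = 1: rhs = 13, matching y values: none (0 points).
  x = 2: rhs = 10, matching y values: none (0 points).
  x = 3: rhs = 0, matching y values: 0 (1 points).
  x = 4: rhs = 8, matching y values: none (0 points).
  x = 5: rhs = 2, matching y values: none (0 points).
  x = 6: rhs = 7, matching y values: 8, 11 (2 points).
  x = 7: rhs = 10, matching y values: none (0 points).
  x = 8: rhs = 17, matching y values: 6, 13 (2 points).
  x = 9: rhs = 15, matching y values: none (0 points).
  x = 10: rhs = 10, matching y values: none (0 points).
  x = 11: rhs = 8, matching y values: none (0 points).
  x = 12: rhs = 15, matching y values: none (0 points).
  x = 13: rhs = 18, matching y values: none (0 points).
  x = 14: rhs = 4, matching y values: 2, 17 (2 points).
  x = 15: rhs = 17, matching y values: 6, 13 (2 points).
  x = 16: rhs = 6, matching y values: 5, 14 (2 points).
  x = 17: rhs = 15, matching y values: none (0 points).
  x = 18: rhs = 12, matching y values: none (0 points).
Total affine count: 11.
Full point count |E(F_19)| = 11 + 1 = 12.
Hasse bound: |12 − (19+1)| = |-8| = 8 ≤ 2√19 ≈ 8.7178 ✓.


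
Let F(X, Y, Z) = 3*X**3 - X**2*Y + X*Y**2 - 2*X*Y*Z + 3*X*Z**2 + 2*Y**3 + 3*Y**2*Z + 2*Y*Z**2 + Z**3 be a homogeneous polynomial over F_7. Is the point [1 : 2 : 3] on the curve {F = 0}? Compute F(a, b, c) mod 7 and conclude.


F(1,2,3) ≡ 2 (mod 7); P is NOT on the curve.

Evaluate F(1, 2, 3) term-by-term (mod 7).
  3*X**3 ↦ 3·1·1·1 = 3
  -X**2*Y ↦ -1·1·2·1 = -2
  X*Y**2 ↦ 1·1·4·1 = 4
  -2*X*Y*Z ↦ -2·1·2·3 = -12
  3*X*Z**2 ↦ 3·1·1·9 = 27
  2*Y**3 ↦ 2·1·8·1 = 16
  3*Y**2*Z ↦ 3·1·4·3 = 36
  2*Y*Z**2 ↦ 2·1·2·9 = 36
  Z**3 ↦ 1·1·1·27 = 27
Sum: F(1, 2, 3) = (3) + (-2) + (4) + (-12) + (27) + (16) + (36) + (36) + (27) = 135.
Reducing mod 7: 135 ≡ 2 (mod 7).
Since F(a, b, c) ≡ 2 ≠ 0 (mod 7), P does NOT lie on the curve.


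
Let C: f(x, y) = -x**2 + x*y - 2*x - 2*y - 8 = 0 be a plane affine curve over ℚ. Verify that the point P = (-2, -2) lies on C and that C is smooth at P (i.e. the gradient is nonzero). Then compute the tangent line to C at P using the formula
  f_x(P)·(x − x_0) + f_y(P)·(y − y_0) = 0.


Tangent line at P: -4*y - 8 = 0.

Step 1: f(-2, -2) = 0, so P lies on C.
Step 2: partial derivatives
  f_x(x, y) = -2*x + y - 2, f_y(x, y) = x - 2.
  f_x(P) = 0, f_y(P) = -4 (gradient nonzero, so P is smooth).
Step 3: tangent line at P: 0·(x − -2) + -4·(y − -2) = 0.
Expanding: -4*y - 8 = 0.


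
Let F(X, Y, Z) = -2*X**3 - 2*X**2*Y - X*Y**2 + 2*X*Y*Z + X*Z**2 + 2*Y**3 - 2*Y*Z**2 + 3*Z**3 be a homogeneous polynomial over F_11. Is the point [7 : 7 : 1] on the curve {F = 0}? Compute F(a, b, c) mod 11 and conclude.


F(7,7,1) ≡ 0 (mod 11); P is on the curve.

Evaluate F(7, 7, 1) term-by-term (mod 11).
  -2*X**3 ↦ -2·343·1·1 = -686
  -2*X**2*Y ↦ -2·49·7·1 = -686
  -X*Y**2 ↦ -1·7·49·1 = -343
  2*X*Y*Z ↦ 2·7·7·1 = 98
  X*Z**2 ↦ 1·7·1·1 = 7
  2*Y**3 ↦ 2·1·343·1 = 686
  -2*Y*Z**2 ↦ -2·1·7·1 = -14
  3*Z**3 ↦ 3·1·1·1 = 3
Sum: F(7, 7, 1) = (-686) + (-686) + (-343) + (98) + (7) + (686) + (-14) + (3) = -935.
Reducing mod 11: -935 ≡ 0 (mod 11).
Since F(a, b, c) ≡ 0 (mod 11), P lies on the curve.


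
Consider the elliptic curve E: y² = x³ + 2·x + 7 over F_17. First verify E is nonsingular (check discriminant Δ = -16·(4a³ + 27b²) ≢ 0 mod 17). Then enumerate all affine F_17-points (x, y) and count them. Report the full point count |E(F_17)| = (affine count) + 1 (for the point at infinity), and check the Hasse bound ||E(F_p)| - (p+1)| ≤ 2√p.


Affine points = {(2, 6), (2, 11), (8, 5), (8, 12), (11, 0), (12, 5), (12, 12), (14, 5), (14, 12), (16, 2), (16, 15)}; affine count = 11; |E(F_17)| = 12.

Discriminant check: Δ ∝ 4a³ + 27b² = 4·2³ + 27·7² = 4·8 + 27·49 ≡ 12 (mod 17). Nonzero ⇒ E is nonsingular.
For each x ∈ F_17, compute rhs = x³ + 2·x + 7 mod 17, then count y ∈ F_17 with y² ≡ rhs.
  x = 0: rhs = 7, matching y values: none (0 points).
  x = 1: rhs = 10, matching y values: none (0 points).
  x = 2: rhs = 2, matching y values: 6, 11 (2 points).
  x = 3: rhs = 6, matching y values: none (0 points).
  x = 4: rhs = 11, matching y values: none (0 points).
  x = 5: rhs = 6, matching y values: none (0 points).
  x = 6: rhs = 14, matching y values: none (0 points).
  x = 7: rhs = 7, matching y values: none (0 points).
  x = 8: rhs = 8, matching y values: 5, 12 (2 points).
  x = 9: rhs = 6, matching y values: none (0 points).
  x = 10: rhs = 7, matching y values: none (0 points).
  x = 11: rhs = 0, matching y values: 0 (1 points).
  x = 12: rhs = 8, matching y values: 5, 12 (2 points).
  x = 13: rhs = 3, matching y values: none (0 points).
  x = 14: rhs = 8, matching y values: 5, 12 (2 points).
  x = 15: rhs = 12, matching y values: none (0 points).
  x = 16: rhs = 4, matching y values: 2, 15 (2 points).
Total affine count: 11.
Full point count |E(F_17)| = 11 + 1 = 12.
Hasse bound: |12 − (17+1)| = |-6| = 6 ≤ 2√17 ≈ 8.2462 ✓.


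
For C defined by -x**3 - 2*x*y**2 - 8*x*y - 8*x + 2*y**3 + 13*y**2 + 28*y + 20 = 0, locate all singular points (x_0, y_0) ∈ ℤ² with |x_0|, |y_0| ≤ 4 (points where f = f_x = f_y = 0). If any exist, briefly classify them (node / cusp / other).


Singular points: {(0, -2)}; classification: cusp.

Compute partial derivatives:
  f_x = -3*x**2 - 2*y**2 - 8*y - 8.
  f_y = -4*x*y - 8*x + 6*y**2 + 26*y + 28.
Scan x_0 ∈ {−4, ..., 4}. For each x_0, f_y(x_0, y) is a polynomial in y; find its integer roots y ∈ {−4, ..., 4}, then test f_x and f at those candidates.
  x = -4: f_y(-4, y) = 6*y**2 + 42*y + 60; vanishes at y ∈ {-2}. (-4, -2): f_x = -48 ≠ 0.
  x = -3: f_y(-3, y) = 6*y**2 + 38*y + 52; vanishes at y ∈ {-2}. (-3, -2): f_x = -27 ≠ 0.
  x = -2: f_y(-2, y) = 6*y**2 + 34*y + 44; vanishes at y ∈ {-2}. (-2, -2): f_x = -12 ≠ 0.
  x = -1: f_y(-1, y) = 6*y**2 + 30*y + 36; vanishes at y ∈ {-3, -2}. (-1, -3): f_x = -5 ≠ 0; (-1, -2): f_x = -3 ≠ 0.
  x = 0: f_y(0, y) = 6*y**2 + 26*y + 28; vanishes at y ∈ {-2}. (0, -2): f_x = 0, f = 0 — SINGULAR.
  x = 1: f_y(1, y) = 6*y**2 + 22*y + 20; vanishes at y ∈ {-2}. (1, -2): f_x = -3 ≠ 0.
  x = 2: f_y(2, y) = 6*y**2 + 18*y + 12; vanishes at y ∈ {-2, -1}. (2, -2): f_x = -12 ≠ 0; (2, -1): f_x = -14 ≠ 0.
  x = 3: f_y(3, y) = 6*y**2 + 14*y + 4; vanishes at y ∈ {-2}. (3, -2): f_x = -27 ≠ 0.
  x = 4: f_y(4, y) = 6*y**2 + 10*y - 4; vanishes at y ∈ {-2}. (4, -2): f_x = -48 ≠ 0.
Only singular point on the grid: (0, -2).
Classify: substitute x = 0 + u, y = -2 + v and expand: f = -u**3 - 2*u*v**2 + 2*v**3 + v**2.
No constant or linear terms (consistent with a singular point). Quadratic part: v**2. Cubic part: -u**3 - 2*u*v**2 + 2*v**3.
The quadratic part v**2 is a perfect square, so there is a single (double) tangent line v = 0, i.e. y = -2. Restricting the cubic part to that line (v = 0) leaves -u**3 ≠ 0, so f is not divisible by v and the branch is v² ≈ u**3 to lowest order — this is a cusp.
Classification: cusp.


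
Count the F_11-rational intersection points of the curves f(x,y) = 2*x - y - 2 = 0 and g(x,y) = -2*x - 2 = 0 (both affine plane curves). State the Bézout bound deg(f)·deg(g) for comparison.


Common zeros: {(10, 7)}; count = 1; Bézout bound = 1.

deg(f) = 1, deg(g) = 1, so Bézout bound = 1.
Scan x ∈ F_11. For each x, list the y ∈ F_11 with f(x, y) ≡ 0 and those with g(x, y) ≡ 0 (mod 11); the common zeros in that column are the intersection.
  x = 0: f ≡ 0 at y ∈ {9}; g ≡ 0 at y ∈ ∅; common: ∅.
  x = 1: f ≡ 0 at y ∈ {0}; g ≡ 0 at y ∈ ∅; common: ∅.
  x = 2: f ≡ 0 at y ∈ {2}; g ≡ 0 at y ∈ ∅; common: ∅.
  x = 3: f ≡ 0 at y ∈ {4}; g ≡ 0 at y ∈ ∅; common: ∅.
  x = 4: f ≡ 0 at y ∈ {6}; g ≡ 0 at y ∈ ∅; common: ∅.
  x = 5: f ≡ 0 at y ∈ {8}; g ≡ 0 at y ∈ ∅; common: ∅.
  x = 6: f ≡ 0 at y ∈ {10}; g ≡ 0 at y ∈ ∅; common: ∅.
  x = 7: f ≡ 0 at y ∈ {1}; g ≡ 0 at y ∈ ∅; common: ∅.
  x = 8: f ≡ 0 at y ∈ {3}; g ≡ 0 at y ∈ ∅; common: ∅.
  x = 9: f ≡ 0 at y ∈ {5}; g ≡ 0 at y ∈ ∅; common: ∅.
  x = 10: f ≡ 0 at y ∈ {7}; g ≡ 0 at y ∈ {0, 1, 2, 3, 4, 5, 6, 7, 8, 9, 10}; common: {7}.
Collecting: common zeros = {(10, 7)}, so the count is 1.
Comparison with the Bézout bound: 1 ≤ 1 = deg(f)·deg(g), as expected for curves with no common component (the bound is attained).


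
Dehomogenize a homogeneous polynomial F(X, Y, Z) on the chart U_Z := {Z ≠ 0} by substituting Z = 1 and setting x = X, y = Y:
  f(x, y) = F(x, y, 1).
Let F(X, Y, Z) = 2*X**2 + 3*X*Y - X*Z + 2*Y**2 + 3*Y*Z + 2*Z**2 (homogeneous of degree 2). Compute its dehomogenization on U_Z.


f(x, y) = 2*x**2 + 3*x*y - x + 2*y**2 + 3*y + 2

On U_Z we set Z = 1. Each monomial c·X^i·Y^j·Z^k in F becomes c·x^i·y^j·1^k = c·x^i·y^j.
Substituting Z = 1: F(X, Y, 1) = 2*x**2 + 3*x*y - x + 2*y**2 + 3*y + 2.
Note: deg(f) ≤ deg(F) = 2; strict inequality happens when F is divisible by Z (lost terms).


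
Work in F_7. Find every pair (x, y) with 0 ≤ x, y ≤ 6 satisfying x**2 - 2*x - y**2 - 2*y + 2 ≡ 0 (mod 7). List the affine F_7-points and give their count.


Affine F_7-points: {(1, 2), (1, 3), (4, 1), (4, 4), (5, 1), (5, 4)}; count = 6.

For each of the 49 pairs (x, y) ∈ F_7², evaluate f(x, y) mod 7. Record the zeros.
  x = 0: [0↦2, 1↦6, 2↦1, 3↦1, 4↦6, 5↦2, 6↦3]  zeros at y ∈ ∅
  x = 1: [0↦1, 1↦5, 2↦0, 3↦0, 4↦5, 5↦1, 6↦2]  zeros at y ∈ {2, 3}
  x = 2: [0↦2, 1↦6, 2↦1, 3↦1, 4↦6, 5↦2, 6↦3]  zeros at y ∈ ∅
  x = 3: [0↦5, 1↦2, 2↦4, 3↦4, 4↦2, 5↦5, 6↦6]  zeros at y ∈ ∅
  x = 4: [0↦3, 1↦0, 2↦2, 3↦2, 4↦0, 5↦3, 6↦4]  zeros at y ∈ {1, 4}
  x = 5: [0↦3, 1↦0, 2↦2, 3↦2, 4↦0, 5↦3, 6↦4]  zeros at y ∈ {1, 4}
  x = 6: [0↦5, 1↦2, 2↦4, 3↦4, 4↦2, 5↦5, 6↦6]  zeros at y ∈ ∅
Collecting zeros: affine points = {(1, 2), (1, 3), (4, 1), (4, 4), (5, 1), (5, 4)}.
Total count |C(F_7)_aff| = 6.


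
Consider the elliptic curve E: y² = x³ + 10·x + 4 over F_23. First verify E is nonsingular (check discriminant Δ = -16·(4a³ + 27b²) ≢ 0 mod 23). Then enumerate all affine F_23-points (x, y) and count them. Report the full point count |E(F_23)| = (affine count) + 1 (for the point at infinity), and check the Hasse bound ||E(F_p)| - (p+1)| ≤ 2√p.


Affine points = {(0, 2), (0, 21), (2, 3), (2, 20), (4, 4), (4, 19), (5, 8), (5, 15), (6, 2), (6, 21), (7, 7), (7, 16), (9, 8), (9, 15), (10, 0), (12, 9), (12, 14), (13, 10), (13, 13), (14, 6), (14, 17), (17, 2), (17, 21), (18, 6), (18, 17), (20, 4), (20, 19), (22, 4), (22, 19)}; affine count = 29; |E(F_23)| = 30.

Discriminant check: Δ ∝ 4a³ + 27b² = 4·10³ + 27·4² = 4·1000 + 27·16 ≡ 16 (mod 23). Nonzero ⇒ E is nonsingular.
For each x ∈ F_23, compute rhs = x³ + 10·x + 4 mod 23, then count y ∈ F_23 with y² ≡ rhs.
  x = 0: rhs = 4, matching y values: 2, 21 (2 points).
  x = 1: rhs = 15, matching y values: none (0 points).
  x = 2: rhs = 9, matching y values: 3, 20 (2 points).
  x = 3: rhs = 15, matching y values: none (0 points).
  x = 4: rhs = 16, matching y values: 4, 19 (2 points).
  x = 5: rhs = 18, matching y values: 8, 15 (2 points).
  x = 6: rhs = 4, matching y values: 2, 21 (2 points).
  x = 7: rhs = 3, matching y values: 7, 16 (2 points).
  x = 8: rhs = 21, matching y values: none (0 points).
  x = 9: rhs = 18, matching y values: 8, 15 (2 points).
  x = 10: rhs = 0, matching y values: 0 (1 points).
  x = 11: rhs = 19, matching y values: none (0 points).
  x = 12: rhs = 12, matching y values: 9, 14 (2 points).
  x = 13: rhs = 8, matching y values: 10, 13 (2 points).
  x = 14: rhs = 13, matching y values: 6, 17 (2 points).
  x = 15: rhs = 10, matching y values: none (0 points).
  x = 16: rhs = 5, matching y values: none (0 points).
  x = 17: rhs = 4, matching y values: 2, 21 (2 points).
  x = 18: rhs = 13, matching y values: 6, 17 (2 points).
  x = 19: rhs = 15, matching y values: none (0 points).
  x = 20: rhs = 16, matching y values: 4, 19 (2 points).
  x = 21: rhs = 22, matching y values: none (0 points).
  x = 22: rhs = 16, matching y values: 4, 19 (2 points).
Total affine count: 29.
Full point count |E(F_23)| = 29 + 1 = 30.
Hasse bound: |30 − (23+1)| = |6| = 6 ≤ 2√23 ≈ 9.5917 ✓.


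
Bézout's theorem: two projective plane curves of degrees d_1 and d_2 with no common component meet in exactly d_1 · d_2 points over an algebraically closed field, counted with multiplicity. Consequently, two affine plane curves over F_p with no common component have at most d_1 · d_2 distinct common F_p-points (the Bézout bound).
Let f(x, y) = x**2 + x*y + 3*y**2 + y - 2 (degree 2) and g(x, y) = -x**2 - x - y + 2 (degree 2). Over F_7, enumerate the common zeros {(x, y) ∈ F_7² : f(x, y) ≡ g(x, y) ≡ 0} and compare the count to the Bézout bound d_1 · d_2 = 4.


Common zeros: {(4, 3)}; count = 1; Bézout bound = 4.

deg(f) = 2, deg(g) = 2, so Bézout bound = 4.
Scan x ∈ F_7. For each x, list the y ∈ F_7 with f(x, y) ≡ 0 and those with g(x, y) ≡ 0 (mod 7); the common zeros in that column are the intersection.
  x = 0: f ≡ 0 at y ∈ {3, 6}; g ≡ 0 at y ∈ {2}; common: ∅.
  x = 1: f ≡ 0 at y ∈ {5, 6}; g ≡ 0 at y ∈ {0}; common: ∅.
  x = 2: f ≡ 0 at y ∈ ∅; g ≡ 0 at y ∈ {3}; common: ∅.
  x = 3: f ≡ 0 at y ∈ {0, 1}; g ≡ 0 at y ∈ {4}; common: ∅.
  x = 4: f ≡ 0 at y ∈ {0, 3}; g ≡ 0 at y ∈ {3}; common: {3}.
  x = 5: f ≡ 0 at y ∈ ∅; g ≡ 0 at y ∈ {0}; common: ∅.
  x = 6: f ≡ 0 at y ∈ ∅; g ≡ 0 at y ∈ {2}; common: ∅.
Collecting: common zeros = {(4, 3)}, so the count is 1.
Comparison with the Bézout bound: 1 ≤ 4 = deg(f)·deg(g), as expected for curves with no common component (the affine F_7-count falls short of the bound because intersections may lie at infinity, over extension fields, or carry multiplicity).


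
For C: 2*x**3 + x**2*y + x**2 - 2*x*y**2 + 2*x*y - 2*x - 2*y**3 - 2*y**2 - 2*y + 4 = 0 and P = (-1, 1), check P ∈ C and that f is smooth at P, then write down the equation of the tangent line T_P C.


Tangent line at P: 9 - 9*y = 0.

Step 1: f(-1, 1) = 0, so P lies on C.
Step 2: partial derivatives
  f_x(x, y) = 6*x**2 + 2*x*y + 2*x - 2*y**2 + 2*y - 2, f_y(x, y) = x**2 - 4*x*y + 2*x - 6*y**2 - 4*y - 2.
  f_x(P) = 0, f_y(P) = -9 (gradient nonzero, so P is smooth).
Step 3: tangent line at P: 0·(x − -1) + -9·(y − 1) = 0.
Expanding: 9 - 9*y = 0.


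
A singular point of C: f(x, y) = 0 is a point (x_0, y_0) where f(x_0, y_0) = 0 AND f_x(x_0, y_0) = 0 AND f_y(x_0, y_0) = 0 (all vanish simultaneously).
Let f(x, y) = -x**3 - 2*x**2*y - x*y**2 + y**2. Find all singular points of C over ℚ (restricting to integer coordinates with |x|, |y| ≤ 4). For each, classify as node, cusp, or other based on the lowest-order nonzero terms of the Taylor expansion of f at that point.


Singular points: {(0, 0)}; classification: cusp.

Compute partial derivatives:
  f_x = -3*x**2 - 4*x*y - y**2.
  f_y = -2*x**2 - 2*x*y + 2*y.
Scan x_0 ∈ {−4, ..., 4}. For each x_0, f_y(x_0, y) is a polynomial in y; find its integer roots y ∈ {−4, ..., 4}, then test f_x and f at those candidates.
  x = -4: f_y(-4, y) = 10*y - 32; no integer root y with |y| ≤ 4.
  x = -3: f_y(-3, y) = 8*y - 18; no integer root y with |y| ≤ 4.
  x = -2: f_y(-2, y) = 6*y - 8; no integer root y with |y| ≤ 4.
  x = -1: f_y(-1, y) = 4*y - 2; no integer root y with |y| ≤ 4.
  x = 0: f_y(0, y) = 2*y; vanishes at y ∈ {0}. (0, 0): f_x = 0, f = 0 — SINGULAR.
  x = 1: f_y(1, y) = -2; no integer root y with |y| ≤ 4.
  x = 2: f_y(2, y) = -2*y - 8; vanishes at y ∈ {-4}. (2, -4): f_x = 4 ≠ 0.
  x = 3: f_y(3, y) = -4*y - 18; no integer root y with |y| ≤ 4.
  x = 4: f_y(4, y) = -6*y - 32; no integer root y with |y| ≤ 4.
Only singular point on the grid: (0, 0).
Classify: substitute x = 0 + u, y = 0 + v and expand: f = -u**3 - 2*u**2*v - u*v**2 + v**2.
No constant or linear terms (consistent with a singular point). Quadratic part: v**2. Cubic part: -u**3 - 2*u**2*v - u*v**2.
The quadratic part v**2 is a perfect square, so there is a single (double) tangent line v = 0, i.e. y = 0. Restricting the cubic part to that line (v = 0) leaves -u**3 ≠ 0, so f is not divisible by v and the branch is v² ≈ u**3 to lowest order — this is a cusp.
Classification: cusp.


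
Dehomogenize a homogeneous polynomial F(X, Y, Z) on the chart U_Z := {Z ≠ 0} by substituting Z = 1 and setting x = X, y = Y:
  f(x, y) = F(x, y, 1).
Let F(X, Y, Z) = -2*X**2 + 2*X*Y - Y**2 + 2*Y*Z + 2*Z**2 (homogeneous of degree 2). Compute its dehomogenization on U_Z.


f(x, y) = -2*x**2 + 2*x*y - y**2 + 2*y + 2

On U_Z we set Z = 1. Each monomial c·X^i·Y^j·Z^k in F becomes c·x^i·y^j·1^k = c·x^i·y^j.
Substituting Z = 1: F(X, Y, 1) = -2*x**2 + 2*x*y - y**2 + 2*y + 2.
Note: deg(f) ≤ deg(F) = 2; strict inequality happens when F is divisible by Z (lost terms).


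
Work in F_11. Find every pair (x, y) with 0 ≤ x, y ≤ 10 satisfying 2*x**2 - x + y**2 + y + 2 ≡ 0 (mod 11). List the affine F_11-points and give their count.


Affine F_11-points: {(0, 4), (0, 6), (1, 5), (5, 5), (6, 4), (6, 6), (7, 2), (7, 8), (10, 2), (10, 8)}; count = 10.

For each of the 121 pairs (x, y) ∈ F_11², evaluate f(x, y) mod 11. Record the zeros.
  x = 0: [0↦2, 1↦4, 2↦8, 3↦3, 4↦0, 5↦10, 6↦0, 7↦3, 8↦8, 9↦4, 10↦2]  zeros at y ∈ {4, 6}
  x = 1: [0↦3, 1↦5, 2↦9, 3↦4, 4↦1, 5↦0, 6↦1, 7↦4, 8↦9, 9↦5, 10↦3]  zeros at y ∈ {5}
  x = 2: [0↦8, 1↦10, 2↦3, 3↦9, 4↦6, 5↦5, 6↦6, 7↦9, 8↦3, 9↦10, 10↦8]  zeros at y ∈ ∅
  x = 3: [0↦6, 1↦8, 2↦1, 3↦7, 4↦4, 5↦3, 6↦4, 7↦7, 8↦1, 9↦8, 10↦6]  zeros at y ∈ ∅
  x = 4: [0↦8, 1↦10, 2↦3, 3↦9, 4↦6, 5↦5, 6↦6, 7↦9, 8↦3, 9↦10, 10↦8]  zeros at y ∈ ∅
  x = 5: [0↦3, 1↦5, 2↦9, 3↦4, 4↦1, 5↦0, 6↦1, 7↦4, 8↦9, 9↦5, 10↦3]  zeros at y ∈ {5}
  x = 6: [0↦2, 1↦4, 2↦8, 3↦3, 4↦0, 5↦10, 6↦0, 7↦3, 8↦8, 9↦4, 10↦2]  zeros at y ∈ {4, 6}
  x = 7: [0↦5, 1↦7, 2↦0, 3↦6, 4↦3, 5↦2, 6↦3, 7↦6, 8↦0, 9↦7, 10↦5]  zeros at y ∈ {2, 8}
  x = 8: [0↦1, 1↦3, 2↦7, 3↦2, 4↦10, 5↦9, 6↦10, 7↦2, 8↦7, 9↦3, 10↦1]  zeros at y ∈ ∅
  x = 9: [0↦1, 1↦3, 2↦7, 3↦2, 4↦10, 5↦9, 6↦10, 7↦2, 8↦7, 9↦3, 10↦1]  zeros at y ∈ ∅
  x = 10: [0↦5, 1↦7, 2↦0, 3↦6, 4↦3, 5↦2, 6↦3, 7↦6, 8↦0, 9↦7, 10↦5]  zeros at y ∈ {2, 8}
Collecting zeros: affine points = {(0, 4), (0, 6), (1, 5), (5, 5), (6, 4), (6, 6), (7, 2), (7, 8), (10, 2), (10, 8)}.
Total count |C(F_11)_aff| = 10.
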